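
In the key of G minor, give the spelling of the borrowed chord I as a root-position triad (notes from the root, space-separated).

G B D

The root, G, is scale degree 1 — the same note in G minor and G major; only the chord quality changes. Stacking thirds in G major on G gives G–B–D.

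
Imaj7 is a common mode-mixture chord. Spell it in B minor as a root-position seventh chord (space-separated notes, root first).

The root, B, is scale degree 1 — the same note in B minor and B major; only the chord quality changes. Building the major-seventh chord from the parallel major on B: B–D#–F#–A#.

B D# F# A#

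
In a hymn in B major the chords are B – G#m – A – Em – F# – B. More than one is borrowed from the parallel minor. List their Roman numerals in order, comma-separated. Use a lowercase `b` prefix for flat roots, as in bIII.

B major has the diatonic set B, C#m, D#m, E, F#, G#m, A#dim. B, G#m and F# all belong to that set. But A (A–C#–E) is foreign: the diatonic vii° on degree 7 is A#dim, whereas A comes from B minor. It is labeled bVII. But Em (E–G–B) is foreign: the diatonic IV on degree 4 is E, whereas Em comes from B minor. It is labeled iv.

bVII, iv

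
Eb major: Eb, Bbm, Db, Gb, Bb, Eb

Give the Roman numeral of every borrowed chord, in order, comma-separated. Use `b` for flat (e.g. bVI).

Eb major has the diatonic set Eb, Fm, Gm, Ab, Bb, Cm, Ddim. Eb and Bb are both diatonic. Bbm (Bb–Db–F) is not: scale degree 5 in Eb major carries Bb (V). In Eb minor the chord on that degree is Bbm, so here it functions as v, borrowed from the parallel minor. Db (Db–F–Ab) doesn't fit — on degree 7 Eb major would have Ddim (vii°). Db is the degree-7 chord of Eb minor, so it is the borrowed bVII. Gb (Gb–Bb–Db) doesn't fit — on degree 3 Eb major would have Gm (iii). Gb is the degree-3 chord of Eb minor, so it is the borrowed bIII.

v, bVII, bIII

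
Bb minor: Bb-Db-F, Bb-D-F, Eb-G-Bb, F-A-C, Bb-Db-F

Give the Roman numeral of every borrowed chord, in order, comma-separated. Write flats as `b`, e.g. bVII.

Bb minor has the diatonic set Bbm, Cdim, Db, Ebm, F, Gb, Ab (with V from harmonic minor). Bb–Db–F = Bbm and F–A–C = F both belong to that set. Bb–D–F doesn't fit — on degree 1 Bb minor would have Bbm (i). Bb is the degree-1 chord of Bb major, so it is the borrowed I. But Eb–G–Bb is foreign: the diatonic iv on degree 4 is Ebm, whereas Eb comes from Bb major. It is labeled IV.

I, IV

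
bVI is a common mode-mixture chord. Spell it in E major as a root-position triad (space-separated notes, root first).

C E G

bVI is built on the lowered scale degree 6. In E major degree 6 is C#; lowered it becomes C. In E minor the chord on C is C–E–G.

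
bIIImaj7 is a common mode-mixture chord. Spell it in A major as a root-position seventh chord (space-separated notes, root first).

C E G B

bIIImaj7 is built on the lowered scale degree 3. In A major degree 3 is C#; lowered it becomes C. Stacking thirds in A minor on C gives C–E–G–B.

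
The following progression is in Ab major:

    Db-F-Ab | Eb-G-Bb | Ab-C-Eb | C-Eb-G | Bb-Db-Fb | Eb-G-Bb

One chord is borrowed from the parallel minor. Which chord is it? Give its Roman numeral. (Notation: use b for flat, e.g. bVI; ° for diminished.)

Ab major has the diatonic set Ab, Bbm, Cm, Db, Eb, Fm, Gdim. Of the given chords, Db–F–Ab = Db, Eb–G–Bb = Eb, Ab–C–Eb = Ab and C–Eb–G = Cm are diatonic. But Bb–Db–Fb is foreign: the diatonic ii on degree 2 is Bbm, whereas Bbdim comes from Ab minor. It is labeled ii°.

ii°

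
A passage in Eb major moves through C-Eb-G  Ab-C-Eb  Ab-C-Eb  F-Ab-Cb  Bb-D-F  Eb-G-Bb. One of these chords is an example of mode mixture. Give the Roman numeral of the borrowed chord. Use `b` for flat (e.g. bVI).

ii°

In Eb major the diatonic chords are Eb, Fm, Gm, Ab, Bb, Cm, Ddim. Of the given chords, C–Eb–G = Cm, Ab–C–Eb = Ab, Bb–D–F = Bb and Eb–G–Bb = Eb are diatonic. F–Ab–Cb doesn't fit — on degree 2 Eb major would have Fm (ii). Fdim is the degree-2 chord of Eb minor, so it is the borrowed ii°.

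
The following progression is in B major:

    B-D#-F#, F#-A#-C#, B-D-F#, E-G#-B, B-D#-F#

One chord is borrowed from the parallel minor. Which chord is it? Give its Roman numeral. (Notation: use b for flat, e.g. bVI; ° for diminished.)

i

B major has the diatonic set B, C#m, D#m, E, F#, G#m, A#dim. Of the given chords, B–D#–F# = B, F#–A#–C# = F# and E–G#–B = E are diatonic. But B–D–F# is foreign: the diatonic I on degree 1 is B, whereas Bm comes from B minor. It is labeled i.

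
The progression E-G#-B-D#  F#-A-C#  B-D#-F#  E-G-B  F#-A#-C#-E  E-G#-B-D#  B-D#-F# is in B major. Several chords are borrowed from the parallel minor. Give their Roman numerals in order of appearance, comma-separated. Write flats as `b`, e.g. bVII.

v, iv

The diatonic triads in B major are B, C#m, D#m, E, F#, G#m, A#dim. Of the given chords, E–G#–B–D# = Emaj7, B–D#–F# = B and F#–A#–C#–E = F#7 are diatonic. F#–A–C# is not: scale degree 5 in B major carries F# (V). In B minor the chord on that degree is F#m, so here it functions as v, borrowed from the parallel minor. E–G–B is not: scale degree 4 in B major carries E (IV). In B minor the chord on that degree is Em, so here it functions as iv, borrowed from the parallel minor.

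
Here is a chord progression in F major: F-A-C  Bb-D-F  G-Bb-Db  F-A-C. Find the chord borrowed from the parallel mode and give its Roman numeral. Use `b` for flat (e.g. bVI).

The diatonic triads in F major are F, Gm, Am, Bb, C, Dm, Edim. F–A–C = F and Bb–D–F = Bb both belong to that set. But G–Bb–Db is foreign: the diatonic ii on degree 2 is Gm, whereas Gdim comes from F minor. It is labeled ii°.

ii°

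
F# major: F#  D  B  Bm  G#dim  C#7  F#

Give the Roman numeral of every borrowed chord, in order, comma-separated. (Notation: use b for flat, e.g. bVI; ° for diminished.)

The diatonic triads in F# major are F#, G#m, A#m, B, C#, D#m, E#dim. Of the given chords, F#, B and C#7 are diatonic. D (D–F#–A) is not: scale degree 6 in F# major carries D#m (vi). In F# minor the chord on that degree is D, so here it functions as bVI, borrowed from the parallel minor. But Bm (B–D–F#) is foreign: the diatonic IV on degree 4 is B, whereas Bm comes from F# minor. It is labeled iv. G#dim (G#–B–D) doesn't fit — on degree 2 F# major would have G#m (ii). G#dim is the degree-2 chord of F# minor, so it is the borrowed ii°.

bVI, iv, ii°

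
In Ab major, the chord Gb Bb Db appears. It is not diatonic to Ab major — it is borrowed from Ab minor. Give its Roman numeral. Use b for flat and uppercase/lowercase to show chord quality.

bVII

The root Gb is the lowered 7th scale degree — diatonically Ab major has G there. The diatonic chord on degree 7 would be Gdim (vii°), but Gb–Bb–Db is the major chord from Ab minor. As a borrowed chord it is labeled bVII.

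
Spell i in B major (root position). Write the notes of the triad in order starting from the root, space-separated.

The root, B, is scale degree 1 — the same note in B major and B minor; only the chord quality changes. In B minor the chord on B is B–D–F#.

B D F#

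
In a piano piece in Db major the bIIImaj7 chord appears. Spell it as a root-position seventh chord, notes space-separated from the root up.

Fb Ab Cb Eb

The root of bIIImaj7 is the lowered 3rd degree: F becomes Fb. In Db minor the chord on Fb is Fb–Ab–Cb–Eb.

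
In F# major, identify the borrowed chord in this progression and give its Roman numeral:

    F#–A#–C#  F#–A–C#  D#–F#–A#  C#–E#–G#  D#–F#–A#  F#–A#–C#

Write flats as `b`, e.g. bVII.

i

F# major has the diatonic set F#, G#m, A#m, B, C#, D#m, E#dim. Of the given chords, F#–A#–C# = F#, D#–F#–A# = D#m and C#–E#–G# = C# are diatonic. F#–A–C# doesn't fit — on degree 1 F# major would have F# (I). F#m is the degree-1 chord of F# minor, so it is the borrowed i.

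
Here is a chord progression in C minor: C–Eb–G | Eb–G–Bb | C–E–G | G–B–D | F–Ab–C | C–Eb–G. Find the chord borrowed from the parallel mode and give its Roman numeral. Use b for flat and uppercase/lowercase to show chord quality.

I

The diatonic triads in C minor (with V from harmonic minor) are Cm, Ddim, Eb, Fm, G, Ab, Bb. C–Eb–G = Cm, Eb–G–Bb = Eb, G–B–D = G and F–Ab–C = Fm all belong to that set. C–E–G is not: scale degree 1 in C minor carries Cm (i). In C major the chord on that degree is C, so here it functions as I, borrowed from the parallel major.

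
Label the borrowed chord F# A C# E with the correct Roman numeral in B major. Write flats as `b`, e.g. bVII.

F# is scale degree 5 in B major. Diatonically B major has F# (V) on that degree; F#–A–C#–E is instead the minor-seventh chord native to B minor, so it takes the label v7.

v7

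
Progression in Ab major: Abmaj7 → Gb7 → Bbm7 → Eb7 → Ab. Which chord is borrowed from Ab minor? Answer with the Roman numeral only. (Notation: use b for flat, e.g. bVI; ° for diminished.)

bVII7

In Ab major the diatonic chords are Ab, Bbm, Cm, Db, Eb, Fm, Gdim. Abmaj7, Bbm7, Eb7 and Ab all belong to that set. But Gb7 (Gb–Bb–Db–Fb) is foreign: the diatonic vii° on degree 7 is Gdim, whereas Gb7 comes from Ab minor. It is labeled bVII7.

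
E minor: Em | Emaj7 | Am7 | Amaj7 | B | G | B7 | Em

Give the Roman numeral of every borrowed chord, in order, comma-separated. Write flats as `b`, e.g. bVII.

Imaj7, IVmaj7

In E minor (with V from harmonic minor) the diatonic chords are Em, F#dim, G, Am, B, C, D. Em, Am7, B, G and B7 all belong to that set. But Emaj7 (E–G#–B–D#) is foreign: the diatonic i on degree 1 is Em, whereas Emaj7 comes from E major. It is labeled Imaj7. But Amaj7 (A–C#–E–G#) is foreign: the diatonic iv on degree 4 is Am, whereas Amaj7 comes from E major. It is labeled IVmaj7.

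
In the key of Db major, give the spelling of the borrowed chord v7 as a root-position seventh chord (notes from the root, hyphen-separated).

v7 is built on scale degree 5, which is Ab in both Db major and its parallel. Stacking thirds in Db minor on Ab gives Ab–Cb–Eb–Gb.

Ab-Cb-Eb-Gb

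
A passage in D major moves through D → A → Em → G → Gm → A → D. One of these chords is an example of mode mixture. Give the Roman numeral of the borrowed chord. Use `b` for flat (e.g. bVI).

D major has the diatonic set D, Em, F#m, G, A, Bm, C#dim. D, A, Em and G are all diatonic. Gm (G–Bb–D) is not: scale degree 4 in D major carries G (IV). In D minor the chord on that degree is Gm, so here it functions as iv, borrowed from the parallel minor.

iv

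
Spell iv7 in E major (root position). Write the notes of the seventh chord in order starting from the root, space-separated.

A C E G

iv7 is built on scale degree 4, which is A in both E major and its parallel. Building the minor-seventh chord from the parallel minor on A: A–C–E–G.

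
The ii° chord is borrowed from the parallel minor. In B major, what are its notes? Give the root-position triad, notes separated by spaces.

C# E G

The root, C#, is scale degree 2 — the same note in B major and B minor; only the chord quality changes. Building the diminished chord from the parallel minor on C#: C#–E–G.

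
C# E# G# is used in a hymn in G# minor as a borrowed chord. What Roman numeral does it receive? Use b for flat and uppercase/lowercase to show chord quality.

IV

C# is scale degree 4 in G# minor. C#–E#–G# is a major chord — the form found in G# major, not the diatonic iv (C#m). Borrowed into G# minor it is written IV.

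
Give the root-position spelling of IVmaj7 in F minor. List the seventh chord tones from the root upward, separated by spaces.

The root, Bb, is scale degree 4 — the same note in F minor and F major; only the chord quality changes. Building the major-seventh chord from the parallel major on Bb: Bb–D–F–A.

Bb D F A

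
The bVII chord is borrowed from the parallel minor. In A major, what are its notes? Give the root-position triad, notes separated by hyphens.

Scale degree 7 in A major is G#. bVII uses the lowered form, G, taken from A minor. Building the major chord from the parallel minor on G: G–B–D.

G-B-D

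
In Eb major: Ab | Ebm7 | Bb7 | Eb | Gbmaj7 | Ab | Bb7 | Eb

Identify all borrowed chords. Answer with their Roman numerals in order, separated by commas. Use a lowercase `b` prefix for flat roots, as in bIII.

Eb major has the diatonic set Eb, Fm, Gm, Ab, Bb, Cm, Ddim. Of the given chords, Ab, Bb7 and Eb are diatonic. But Ebm7 (Eb–Gb–Bb–Db) is foreign: the diatonic I on degree 1 is Eb, whereas Ebm7 comes from Eb minor. It is labeled i7. Gbmaj7 (Gb–Bb–Db–F) doesn't fit — on degree 3 Eb major would have Gm (iii). Gbmaj7 is the degree-3 chord of Eb minor, so it is the borrowed bIIImaj7.

i7, bIIImaj7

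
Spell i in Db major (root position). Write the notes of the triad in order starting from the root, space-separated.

Db Fb Ab

The root, Db, is scale degree 1 — the same note in Db major and Db minor; only the chord quality changes. Stacking thirds in Db minor on Db gives Db–Fb–Ab.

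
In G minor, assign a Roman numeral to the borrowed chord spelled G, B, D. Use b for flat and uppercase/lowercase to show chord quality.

G is scale degree 1 in G minor. G–B–D is a major chord — the form found in G major, not the diatonic i (Gm). Borrowed into G minor it is written I.

I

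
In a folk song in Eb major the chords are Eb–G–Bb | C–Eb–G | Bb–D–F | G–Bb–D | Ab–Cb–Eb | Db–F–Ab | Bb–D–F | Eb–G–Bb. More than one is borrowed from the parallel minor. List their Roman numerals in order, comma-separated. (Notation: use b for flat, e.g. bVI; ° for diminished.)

In Eb major the diatonic chords are Eb, Fm, Gm, Ab, Bb, Cm, Ddim. Eb–G–Bb = Eb, C–Eb–G = Cm, Bb–D–F = Bb and G–Bb–D = Gm all belong to that set. Ab–Cb–Eb doesn't fit — on degree 4 Eb major would have Ab (IV). Abm is the degree-4 chord of Eb minor, so it is the borrowed iv. Db–F–Ab is not: scale degree 7 in Eb major carries Ddim (vii°). In Eb minor the chord on that degree is Db, so here it functions as bVII, borrowed from the parallel minor.

iv, bVII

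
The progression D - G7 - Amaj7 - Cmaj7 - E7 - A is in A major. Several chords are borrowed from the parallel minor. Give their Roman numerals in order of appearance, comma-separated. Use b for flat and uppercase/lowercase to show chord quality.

The diatonic triads in A major are A, Bm, C#m, D, E, F#m, G#dim. D, Amaj7, E7 and A all belong to that set. G7 (G–B–D–F) is not: scale degree 7 in A major carries G#dim (vii°). In A minor the chord on that degree is G7, so here it functions as bVII7, borrowed from the parallel minor. Cmaj7 (C–E–G–B) is not: scale degree 3 in A major carries C#m (iii). In A minor the chord on that degree is Cmaj7, so here it functions as bIIImaj7, borrowed from the parallel minor.

bVII7, bIIImaj7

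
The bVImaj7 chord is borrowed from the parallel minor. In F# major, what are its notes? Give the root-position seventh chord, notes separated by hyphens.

D-F#-A-C#

bVImaj7 is built on the lowered scale degree 6. In F# major degree 6 is D#; lowered it becomes D. Stacking thirds in F# minor on D gives D–F#–A–C#.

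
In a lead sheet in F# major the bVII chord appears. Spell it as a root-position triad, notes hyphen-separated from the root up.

bVII is built on the lowered scale degree 7. In F# major degree 7 is E#; lowered it becomes E. In F# minor the chord on E is E–G#–B.

E-G#-B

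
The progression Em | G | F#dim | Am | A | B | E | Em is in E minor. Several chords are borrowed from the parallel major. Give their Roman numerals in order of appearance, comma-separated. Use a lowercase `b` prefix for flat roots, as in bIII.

IV, I

E minor has the diatonic set Em, F#dim, G, Am, B, C, D (with V from harmonic minor). Em, G, F#dim, Am and B all belong to that set. A (A–C#–E) is not: scale degree 4 in E minor carries Am (iv). In E major the chord on that degree is A, so here it functions as IV, borrowed from the parallel major. E (E–G#–B) is not: scale degree 1 in E minor carries Em (i). In E major the chord on that degree is E, so here it functions as I, borrowed from the parallel major.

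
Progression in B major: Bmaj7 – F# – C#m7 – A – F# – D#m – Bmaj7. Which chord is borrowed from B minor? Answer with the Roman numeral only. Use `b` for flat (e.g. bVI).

The diatonic triads in B major are B, C#m, D#m, E, F#, G#m, A#dim. Bmaj7, F#, C#m7 and D#m are all diatonic. A (A–C#–E) doesn't fit — on degree 7 B major would have A#dim (vii°). A is the degree-7 chord of B minor, so it is the borrowed bVII.

bVII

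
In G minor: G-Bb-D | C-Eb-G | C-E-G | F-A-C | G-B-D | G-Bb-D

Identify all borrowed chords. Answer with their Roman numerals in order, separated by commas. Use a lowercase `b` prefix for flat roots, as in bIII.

IV, I

In G minor (with V from harmonic minor) the diatonic chords are Gm, Adim, Bb, Cm, D, Eb, F. G–Bb–D = Gm, C–Eb–G = Cm and F–A–C = F all belong to that set. But C–E–G is foreign: the diatonic iv on degree 4 is Cm, whereas C comes from G major. It is labeled IV. G–B–D is not: scale degree 1 in G minor carries Gm (i). In G major the chord on that degree is G, so here it functions as I, borrowed from the parallel major.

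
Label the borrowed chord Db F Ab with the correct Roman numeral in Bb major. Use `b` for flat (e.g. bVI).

In Bb major scale degree 3 is D; Db is its lowered form, from Bb minor. Diatonically Bb major has Dm (iii) on that degree; Db–F–Ab is instead the major chord native to Bb minor, so it takes the label bIII.

bIII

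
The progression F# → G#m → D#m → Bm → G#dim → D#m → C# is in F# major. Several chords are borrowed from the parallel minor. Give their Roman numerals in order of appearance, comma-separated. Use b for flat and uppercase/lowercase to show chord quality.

iv, ii°

F# major has the diatonic set F#, G#m, A#m, B, C#, D#m, E#dim. Of the given chords, F#, G#m, D#m and C# are diatonic. Bm (B–D–F#) doesn't fit — on degree 4 F# major would have B (IV). Bm is the degree-4 chord of F# minor, so it is the borrowed iv. G#dim (G#–B–D) doesn't fit — on degree 2 F# major would have G#m (ii). G#dim is the degree-2 chord of F# minor, so it is the borrowed ii°.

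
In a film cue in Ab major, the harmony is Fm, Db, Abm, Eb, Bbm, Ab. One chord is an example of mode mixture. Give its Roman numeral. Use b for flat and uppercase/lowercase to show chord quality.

i

Ab major has the diatonic set Ab, Bbm, Cm, Db, Eb, Fm, Gdim. Fm, Db, Eb, Bbm and Ab all belong to that set. But Abm (Ab–Cb–Eb) is foreign: the diatonic I on degree 1 is Ab, whereas Abm comes from Ab minor. It is labeled i.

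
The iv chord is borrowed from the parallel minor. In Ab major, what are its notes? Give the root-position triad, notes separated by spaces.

The root, Db, is scale degree 4 — the same note in Ab major and Ab minor; only the chord quality changes. Stacking thirds in Ab minor on Db gives Db–Fb–Ab.

Db Fb Ab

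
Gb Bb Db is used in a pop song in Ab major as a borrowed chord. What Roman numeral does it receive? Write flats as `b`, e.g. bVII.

bVII

In Ab major scale degree 7 is G; Gb is its lowered form, from Ab minor. Gb–Bb–Db is a major chord — the form found in Ab minor, not the diatonic vii° (Gdim). Borrowed into Ab major it is written bVII.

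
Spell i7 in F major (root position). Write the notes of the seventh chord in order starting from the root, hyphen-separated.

i7 is built on scale degree 1, which is F in both F major and its parallel. In F minor the chord on F is F–Ab–C–Eb.

F-Ab-C-Eb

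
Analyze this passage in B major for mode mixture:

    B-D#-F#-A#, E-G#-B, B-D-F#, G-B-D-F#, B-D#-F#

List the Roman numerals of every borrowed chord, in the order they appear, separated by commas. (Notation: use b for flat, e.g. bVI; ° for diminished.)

In B major the diatonic chords are B, C#m, D#m, E, F#, G#m, A#dim. B–D#–F#–A# = Bmaj7, E–G#–B = E and B–D#–F# = B all belong to that set. B–D–F# doesn't fit — on degree 1 B major would have B (I). Bm is the degree-1 chord of B minor, so it is the borrowed i. G–B–D–F# is not: scale degree 6 in B major carries G#m (vi). In B minor the chord on that degree is Gmaj7, so here it functions as bVImaj7, borrowed from the parallel minor.

i, bVImaj7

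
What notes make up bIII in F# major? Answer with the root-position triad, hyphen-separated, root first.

The root of bIII is the lowered 3rd degree: A# becomes A. Stacking thirds in F# minor on A gives A–C#–E.

A-C#-E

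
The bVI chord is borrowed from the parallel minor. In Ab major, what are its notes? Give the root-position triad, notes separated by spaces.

Fb Ab Cb

Scale degree 6 in Ab major is F. bVI uses the lowered form, Fb, taken from Ab minor. Building the major chord from the parallel minor on Fb: Fb–Ab–Cb.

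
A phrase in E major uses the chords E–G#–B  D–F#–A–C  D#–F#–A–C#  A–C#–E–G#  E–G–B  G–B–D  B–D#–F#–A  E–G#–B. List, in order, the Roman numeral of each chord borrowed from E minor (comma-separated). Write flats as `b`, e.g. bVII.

In E major the diatonic chords are E, F#m, G#m, A, B, C#m, D#dim. Of the given chords, E–G#–B = E, D#–F#–A–C# = D#m7b5, A–C#–E–G# = Amaj7 and B–D#–F#–A = B7 are diatonic. D–F#–A–C is not: scale degree 7 in E major carries D#dim (vii°). In E minor the chord on that degree is D7, so here it functions as bVII7, borrowed from the parallel minor. E–G–B doesn't fit — on degree 1 E major would have E (I). Em is the degree-1 chord of E minor, so it is the borrowed i. But G–B–D is foreign: the diatonic iii on degree 3 is G#m, whereas G comes from E minor. It is labeled bIII.

bVII7, i, bIII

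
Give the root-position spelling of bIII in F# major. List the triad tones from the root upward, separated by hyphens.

A-C#-E

bIII is built on the lowered scale degree 3. In F# major degree 3 is A#; lowered it becomes A. In F# minor the chord on A is A–C#–E.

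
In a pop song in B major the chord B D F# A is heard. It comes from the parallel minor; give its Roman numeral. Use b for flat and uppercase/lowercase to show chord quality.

i7

B is scale degree 1 in B major. The diatonic chord on degree 1 would be B (I), but B–D–F#–A is the minor-seventh chord from B minor. As a borrowed chord it is labeled i7.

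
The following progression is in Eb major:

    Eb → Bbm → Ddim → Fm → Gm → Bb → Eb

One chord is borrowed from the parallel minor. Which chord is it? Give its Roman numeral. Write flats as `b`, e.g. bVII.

Eb major has the diatonic set Eb, Fm, Gm, Ab, Bb, Cm, Ddim. Of the given chords, Eb, Ddim, Fm, Gm and Bb are diatonic. Bbm (Bb–Db–F) doesn't fit — on degree 5 Eb major would have Bb (V). Bbm is the degree-5 chord of Eb minor, so it is the borrowed v.

v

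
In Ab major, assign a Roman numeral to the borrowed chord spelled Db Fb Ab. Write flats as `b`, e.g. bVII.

iv

The root Db is the diatonic 4th degree of Ab major; the borrowing shows in the chord quality. Db–Fb–Ab is a minor chord — the form found in Ab minor, not the diatonic IV (Db). Borrowed into Ab major it is written iv.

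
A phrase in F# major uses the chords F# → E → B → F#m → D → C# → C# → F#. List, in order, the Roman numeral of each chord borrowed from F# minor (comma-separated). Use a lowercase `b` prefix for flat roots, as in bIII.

In F# major the diatonic chords are F#, G#m, A#m, B, C#, D#m, E#dim. F#, B and C# are all diatonic. E (E–G#–B) doesn't fit — on degree 7 F# major would have E#dim (vii°). E is the degree-7 chord of F# minor, so it is the borrowed bVII. But F#m (F#–A–C#) is foreign: the diatonic I on degree 1 is F#, whereas F#m comes from F# minor. It is labeled i. D (D–F#–A) doesn't fit — on degree 6 F# major would have D#m (vi). D is the degree-6 chord of F# minor, so it is the borrowed bVI.

bVII, i, bVI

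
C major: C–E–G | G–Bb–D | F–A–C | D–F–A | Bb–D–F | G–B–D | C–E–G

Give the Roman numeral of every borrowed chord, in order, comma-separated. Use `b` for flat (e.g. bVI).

v, bVII

In C major the diatonic chords are C, Dm, Em, F, G, Am, Bdim. C–E–G = C, F–A–C = F, D–F–A = Dm and G–B–D = G are all diatonic. But G–Bb–D is foreign: the diatonic V on degree 5 is G, whereas Gm comes from C minor. It is labeled v. But Bb–D–F is foreign: the diatonic vii° on degree 7 is Bdim, whereas Bb comes from C minor. It is labeled bVII.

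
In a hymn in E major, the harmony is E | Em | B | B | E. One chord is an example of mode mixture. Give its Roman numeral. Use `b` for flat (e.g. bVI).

i

The diatonic triads in E major are E, F#m, G#m, A, B, C#m, D#dim. Of the given chords, E and B are diatonic. But Em (E–G–B) is foreign: the diatonic I on degree 1 is E, whereas Em comes from E minor. It is labeled i.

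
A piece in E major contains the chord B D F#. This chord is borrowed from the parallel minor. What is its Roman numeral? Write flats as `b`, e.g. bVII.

The root B is the diatonic 5th degree of E major; the borrowing shows in the chord quality. B–D–F# is a minor chord — the form found in E minor, not the diatonic V (B). Borrowed into E major it is written v.

v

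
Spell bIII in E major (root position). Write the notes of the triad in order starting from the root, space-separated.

The root of bIII is the lowered 3rd degree: G# becomes G. Stacking thirds in E minor on G gives G–B–D.

G B D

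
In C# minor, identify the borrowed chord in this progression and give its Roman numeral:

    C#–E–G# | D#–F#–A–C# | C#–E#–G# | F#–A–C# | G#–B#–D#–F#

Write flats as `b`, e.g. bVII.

I

The diatonic triads in C# minor (with V from harmonic minor) are C#m, D#dim, E, F#m, G#, A, B. Of the given chords, C#–E–G# = C#m, D#–F#–A–C# = D#m7b5, F#–A–C# = F#m and G#–B#–D#–F# = G#7 are diatonic. C#–E#–G# is not: scale degree 1 in C# minor carries C#m (i). In C# major the chord on that degree is C#, so here it functions as I, borrowed from the parallel major.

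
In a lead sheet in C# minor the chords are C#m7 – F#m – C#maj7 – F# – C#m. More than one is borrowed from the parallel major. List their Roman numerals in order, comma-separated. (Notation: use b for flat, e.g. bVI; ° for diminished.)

Imaj7, IV

The diatonic triads in C# minor (with V from harmonic minor) are C#m, D#dim, E, F#m, G#, A, B. C#m7, F#m and C#m are all diatonic. But C#maj7 (C#–E#–G#–B#) is foreign: the diatonic i on degree 1 is C#m, whereas C#maj7 comes from C# major. It is labeled Imaj7. F# (F#–A#–C#) is not: scale degree 4 in C# minor carries F#m (iv). In C# major the chord on that degree is F#, so here it functions as IV, borrowed from the parallel major.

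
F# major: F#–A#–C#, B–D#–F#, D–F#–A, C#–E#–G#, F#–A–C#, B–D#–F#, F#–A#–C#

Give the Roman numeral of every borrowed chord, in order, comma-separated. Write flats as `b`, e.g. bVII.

bVI, i

The diatonic triads in F# major are F#, G#m, A#m, B, C#, D#m, E#dim. F#–A#–C# = F#, B–D#–F# = B and C#–E#–G# = C# all belong to that set. D–F#–A doesn't fit — on degree 6 F# major would have D#m (vi). D is the degree-6 chord of F# minor, so it is the borrowed bVI. F#–A–C# doesn't fit — on degree 1 F# major would have F# (I). F#m is the degree-1 chord of F# minor, so it is the borrowed i.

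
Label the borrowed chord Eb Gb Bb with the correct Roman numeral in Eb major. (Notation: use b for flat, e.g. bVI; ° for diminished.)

The root Eb is the diatonic 1st degree of Eb major; the borrowing shows in the chord quality. Eb–Gb–Bb is a minor chord — the form found in Eb minor, not the diatonic I (Eb). Borrowed into Eb major it is written i.

i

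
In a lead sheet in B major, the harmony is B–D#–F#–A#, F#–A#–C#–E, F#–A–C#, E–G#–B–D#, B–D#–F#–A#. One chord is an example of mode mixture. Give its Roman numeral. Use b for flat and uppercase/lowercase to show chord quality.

In B major the diatonic chords are B, C#m, D#m, E, F#, G#m, A#dim. B–D#–F#–A# = Bmaj7, F#–A#–C#–E = F#7 and E–G#–B–D# = Emaj7 all belong to that set. F#–A–C# is not: scale degree 5 in B major carries F# (V). In B minor the chord on that degree is F#m, so here it functions as v, borrowed from the parallel minor.

v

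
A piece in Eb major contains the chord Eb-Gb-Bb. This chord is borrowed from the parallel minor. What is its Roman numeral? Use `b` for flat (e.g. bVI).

i

The root Eb is the diatonic 1st degree of Eb major; the borrowing shows in the chord quality. Diatonically Eb major has Eb (I) on that degree; Eb–Gb–Bb is instead the minor chord native to Eb minor, so it takes the label i.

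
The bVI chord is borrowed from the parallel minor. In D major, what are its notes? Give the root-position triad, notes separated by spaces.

Bb D F

Scale degree 6 in D major is B. bVI uses the lowered form, Bb, taken from D minor. In D minor the chord on Bb is Bb–D–F.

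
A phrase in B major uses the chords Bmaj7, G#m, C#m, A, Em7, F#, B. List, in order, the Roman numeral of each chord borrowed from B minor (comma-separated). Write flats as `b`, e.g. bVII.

bVII, iv7

The diatonic triads in B major are B, C#m, D#m, E, F#, G#m, A#dim. Of the given chords, Bmaj7, G#m, C#m, F# and B are diatonic. A (A–C#–E) is not: scale degree 7 in B major carries A#dim (vii°). In B minor the chord on that degree is A, so here it functions as bVII, borrowed from the parallel minor. Em7 (E–G–B–D) is not: scale degree 4 in B major carries E (IV). In B minor the chord on that degree is Em7, so here it functions as iv7, borrowed from the parallel minor.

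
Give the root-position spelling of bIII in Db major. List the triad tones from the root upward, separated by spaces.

Fb Ab Cb

The root of bIII is the lowered 3rd degree: F becomes Fb. In Db minor the chord on Fb is Fb–Ab–Cb.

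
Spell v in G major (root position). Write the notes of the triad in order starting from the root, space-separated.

D F A

v is built on scale degree 5, which is D in both G major and its parallel. Stacking thirds in G minor on D gives D–F–A.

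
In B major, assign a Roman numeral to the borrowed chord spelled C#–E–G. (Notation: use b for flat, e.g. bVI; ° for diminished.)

C# is scale degree 2 in B major. Diatonically B major has C#m (ii) on that degree; C#–E–G is instead the diminished chord native to B minor, so it takes the label ii°.

ii°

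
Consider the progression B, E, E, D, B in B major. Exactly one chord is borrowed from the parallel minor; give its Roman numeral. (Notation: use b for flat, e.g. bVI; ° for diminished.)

In B major the diatonic chords are B, C#m, D#m, E, F#, G#m, A#dim. B and E both belong to that set. D (D–F#–A) doesn't fit — on degree 3 B major would have D#m (iii). D is the degree-3 chord of B minor, so it is the borrowed bIII.

bIII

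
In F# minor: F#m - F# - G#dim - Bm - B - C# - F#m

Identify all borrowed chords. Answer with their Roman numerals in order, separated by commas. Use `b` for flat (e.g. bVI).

I, IV

F# minor has the diatonic set F#m, G#dim, A, Bm, C#, D, E (with V from harmonic minor). Of the given chords, F#m, G#dim, Bm and C# are diatonic. F# (F#–A#–C#) doesn't fit — on degree 1 F# minor would have F#m (i). F# is the degree-1 chord of F# major, so it is the borrowed I. B (B–D#–F#) is not: scale degree 4 in F# minor carries Bm (iv). In F# major the chord on that degree is B, so here it functions as IV, borrowed from the parallel major.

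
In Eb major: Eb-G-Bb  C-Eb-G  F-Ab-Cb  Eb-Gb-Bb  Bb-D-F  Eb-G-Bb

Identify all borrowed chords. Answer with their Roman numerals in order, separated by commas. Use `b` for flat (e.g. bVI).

The diatonic triads in Eb major are Eb, Fm, Gm, Ab, Bb, Cm, Ddim. Of the given chords, Eb–G–Bb = Eb, C–Eb–G = Cm and Bb–D–F = Bb are diatonic. But F–Ab–Cb is foreign: the diatonic ii on degree 2 is Fm, whereas Fdim comes from Eb minor. It is labeled ii°. But Eb–Gb–Bb is foreign: the diatonic I on degree 1 is Eb, whereas Ebm comes from Eb minor. It is labeled i.

ii°, i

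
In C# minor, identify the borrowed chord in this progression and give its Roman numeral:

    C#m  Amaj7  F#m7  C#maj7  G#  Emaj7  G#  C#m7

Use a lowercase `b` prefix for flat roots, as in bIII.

Imaj7

C# minor has the diatonic set C#m, D#dim, E, F#m, G#, A, B (with V from harmonic minor). Of the given chords, C#m, Amaj7, F#m7, G#, Emaj7 and C#m7 are diatonic. C#maj7 (C#–E#–G#–B#) is not: scale degree 1 in C# minor carries C#m (i). In C# major the chord on that degree is C#maj7, so here it functions as Imaj7, borrowed from the parallel major.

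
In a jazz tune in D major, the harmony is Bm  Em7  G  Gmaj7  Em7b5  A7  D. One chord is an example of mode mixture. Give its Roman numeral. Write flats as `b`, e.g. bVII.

iiø7

In D major the diatonic chords are D, Em, F#m, G, A, Bm, C#dim. Bm, Em7, G, Gmaj7, A7 and D are all diatonic. Em7b5 (E–G–Bb–D) is not: scale degree 2 in D major carries Em (ii). In D minor the chord on that degree is Em7b5, so here it functions as iiø7, borrowed from the parallel minor.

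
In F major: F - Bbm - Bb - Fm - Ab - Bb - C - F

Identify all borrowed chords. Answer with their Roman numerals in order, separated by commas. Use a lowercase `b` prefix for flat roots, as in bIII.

In F major the diatonic chords are F, Gm, Am, Bb, C, Dm, Edim. Of the given chords, F, Bb and C are diatonic. Bbm (Bb–Db–F) is not: scale degree 4 in F major carries Bb (IV). In F minor the chord on that degree is Bbm, so here it functions as iv, borrowed from the parallel minor. But Fm (F–Ab–C) is foreign: the diatonic I on degree 1 is F, whereas Fm comes from F minor. It is labeled i. Ab (Ab–C–Eb) doesn't fit — on degree 3 F major would have Am (iii). Ab is the degree-3 chord of F minor, so it is the borrowed bIII.

iv, i, bIII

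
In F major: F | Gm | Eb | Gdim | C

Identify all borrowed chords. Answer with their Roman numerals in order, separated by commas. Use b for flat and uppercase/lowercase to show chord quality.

In F major the diatonic chords are F, Gm, Am, Bb, C, Dm, Edim. Of the given chords, F, Gm and C are diatonic. Eb (Eb–G–Bb) is not: scale degree 7 in F major carries Edim (vii°). In F minor the chord on that degree is Eb, so here it functions as bVII, borrowed from the parallel minor. Gdim (G–Bb–Db) doesn't fit — on degree 2 F major would have Gm (ii). Gdim is the degree-2 chord of F minor, so it is the borrowed ii°.

bVII, ii°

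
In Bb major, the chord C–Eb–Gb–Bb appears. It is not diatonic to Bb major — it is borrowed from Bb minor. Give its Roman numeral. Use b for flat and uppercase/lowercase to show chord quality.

iiø7

C is scale degree 2 in Bb major. C–Eb–Gb–Bb is a half-diminished-seventh chord — the form found in Bb minor, not the diatonic ii (Cm). Borrowed into Bb major it is written iiø7.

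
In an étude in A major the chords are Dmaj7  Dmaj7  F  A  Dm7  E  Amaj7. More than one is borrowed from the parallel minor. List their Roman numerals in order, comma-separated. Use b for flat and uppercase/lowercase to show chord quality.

A major has the diatonic set A, Bm, C#m, D, E, F#m, G#dim. Dmaj7, A, E and Amaj7 are all diatonic. But F (F–A–C) is foreign: the diatonic vi on degree 6 is F#m, whereas F comes from A minor. It is labeled bVI. But Dm7 (D–F–A–C) is foreign: the diatonic IV on degree 4 is D, whereas Dm7 comes from A minor. It is labeled iv7.

bVI, iv7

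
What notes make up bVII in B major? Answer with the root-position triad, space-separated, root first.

A C# E

bVII is built on the lowered scale degree 7. In B major degree 7 is A#; lowered it becomes A. In B minor the chord on A is A–C#–E.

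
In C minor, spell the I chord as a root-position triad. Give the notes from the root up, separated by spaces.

The root, C, is scale degree 1 — the same note in C minor and C major; only the chord quality changes. Building the major chord from the parallel major on C: C–E–G.

C E G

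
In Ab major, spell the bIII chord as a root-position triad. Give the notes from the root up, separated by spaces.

Scale degree 3 in Ab major is C. bIII uses the lowered form, Cb, taken from Ab minor. In Ab minor the chord on Cb is Cb–Eb–Gb.

Cb Eb Gb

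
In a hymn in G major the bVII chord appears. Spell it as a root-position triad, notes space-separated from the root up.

The root of bVII is the lowered 7th degree: F# becomes F. Building the major chord from the parallel minor on F: F–A–C.

F A C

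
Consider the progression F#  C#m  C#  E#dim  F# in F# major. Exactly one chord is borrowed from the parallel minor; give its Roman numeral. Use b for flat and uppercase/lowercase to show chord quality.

In F# major the diatonic chords are F#, G#m, A#m, B, C#, D#m, E#dim. F#, C# and E#dim are all diatonic. But C#m (C#–E–G#) is foreign: the diatonic V on degree 5 is C#, whereas C#m comes from F# minor. It is labeled v.

v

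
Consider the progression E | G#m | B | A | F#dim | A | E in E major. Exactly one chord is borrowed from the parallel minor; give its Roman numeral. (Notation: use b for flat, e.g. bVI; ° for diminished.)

ii°

The diatonic triads in E major are E, F#m, G#m, A, B, C#m, D#dim. Of the given chords, E, G#m, B and A are diatonic. But F#dim (F#–A–C) is foreign: the diatonic ii on degree 2 is F#m, whereas F#dim comes from E minor. It is labeled ii°.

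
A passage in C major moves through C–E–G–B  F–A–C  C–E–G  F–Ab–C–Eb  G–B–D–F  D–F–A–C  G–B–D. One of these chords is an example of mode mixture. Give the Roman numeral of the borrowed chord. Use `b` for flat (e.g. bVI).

The diatonic triads in C major are C, Dm, Em, F, G, Am, Bdim. C–E–G–B = Cmaj7, F–A–C = F, C–E–G = C, G–B–D–F = G7, D–F–A–C = Dm7 and G–B–D = G are all diatonic. But F–Ab–C–Eb is foreign: the diatonic IV on degree 4 is F, whereas Fm7 comes from C minor. It is labeled iv7.

iv7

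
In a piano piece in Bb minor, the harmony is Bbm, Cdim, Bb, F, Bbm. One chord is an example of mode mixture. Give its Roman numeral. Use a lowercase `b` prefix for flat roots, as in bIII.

In Bb minor (with V from harmonic minor) the diatonic chords are Bbm, Cdim, Db, Ebm, F, Gb, Ab. Bbm, Cdim and F all belong to that set. Bb (Bb–D–F) doesn't fit — on degree 1 Bb minor would have Bbm (i). Bb is the degree-1 chord of Bb major, so it is the borrowed I.

I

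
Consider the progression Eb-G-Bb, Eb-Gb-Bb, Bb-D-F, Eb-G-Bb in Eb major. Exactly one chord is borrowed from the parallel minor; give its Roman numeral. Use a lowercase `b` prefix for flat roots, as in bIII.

The diatonic triads in Eb major are Eb, Fm, Gm, Ab, Bb, Cm, Ddim. Eb–G–Bb = Eb and Bb–D–F = Bb are both diatonic. Eb–Gb–Bb is not: scale degree 1 in Eb major carries Eb (I). In Eb minor the chord on that degree is Ebm, so here it functions as i, borrowed from the parallel minor.

i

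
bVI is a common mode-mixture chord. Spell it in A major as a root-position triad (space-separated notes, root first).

F A C

Scale degree 6 in A major is F#. bVI uses the lowered form, F, taken from A minor. Stacking thirds in A minor on F gives F–A–C.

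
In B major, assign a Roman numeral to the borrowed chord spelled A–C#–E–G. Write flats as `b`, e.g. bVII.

A is the lowered form of scale degree 7 in B major (the diatonic degree 7 is A#). Diatonically B major has A#dim (vii°) on that degree; A–C#–E–G is instead the dominant-seventh chord native to B minor, so it takes the label bVII7.

bVII7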